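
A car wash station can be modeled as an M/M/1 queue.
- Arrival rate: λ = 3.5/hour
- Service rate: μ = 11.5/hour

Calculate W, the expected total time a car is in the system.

First, compute utilization: ρ = λ/μ = 3.5/11.5 = 0.3043
For M/M/1: W = 1/(μ-λ)
W = 1/(11.5-3.5) = 1/8.00
W = 0.1250 hours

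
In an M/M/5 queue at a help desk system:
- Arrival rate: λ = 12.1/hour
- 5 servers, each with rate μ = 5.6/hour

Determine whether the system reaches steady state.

Stability requires ρ = λ/(cμ) < 1
ρ = 12.1/(5 × 5.6) = 12.1/28.00 = 0.4321
Since 0.4321 < 1, the system is STABLE.
The servers are busy 43.21% of the time.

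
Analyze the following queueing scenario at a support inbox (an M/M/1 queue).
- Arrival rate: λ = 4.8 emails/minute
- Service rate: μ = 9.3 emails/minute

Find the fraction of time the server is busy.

Server utilization: ρ = λ/μ
ρ = 4.8/9.3 = 0.5161
The server is busy 51.61% of the time.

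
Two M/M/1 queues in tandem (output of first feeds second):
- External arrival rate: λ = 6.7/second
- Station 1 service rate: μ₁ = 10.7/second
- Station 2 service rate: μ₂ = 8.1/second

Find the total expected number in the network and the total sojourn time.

By Jackson's theorem, each station behaves as independent M/M/1.
Station 1: ρ₁ = 6.7/10.7 = 0.6262, L₁ = ρ₁/(1-ρ₁) = λ/(μ₁-λ) = 6.7/4.00 = 1.6750
Station 2: ρ₂ = 6.7/8.1 = 0.8272, L₂ = ρ₂/(1-ρ₂) = λ/(μ₂-λ) = 6.7/1.40 = 4.7857
Total: L = L₁ + L₂ = 1.6750 + 4.7857 = 6.4607
W = L/λ = 6.4607/6.7 = 0.9643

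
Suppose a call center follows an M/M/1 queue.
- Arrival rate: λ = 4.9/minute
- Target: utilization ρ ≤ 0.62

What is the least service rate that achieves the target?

ρ = λ/μ, so μ = λ/ρ
μ ≥ 4.9/0.62 = 7.9032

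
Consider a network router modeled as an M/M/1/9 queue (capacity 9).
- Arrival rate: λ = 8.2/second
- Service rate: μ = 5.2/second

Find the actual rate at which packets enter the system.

ρ = λ/μ = 8.2/5.2 = 1.576923
P₀ = (1-ρ)/(1-ρ^(K+1)) = (1-1.576923)/(1-1.576923^10) = -0.5769/-94.0834 = 0.006132
P_K = P₀×ρ^K = 0.006132 × 1.576923^9 = 0.006132 × 60.2968 = 0.3697
λ_eff = λ(1-P_K) = 8.2 × (1 - 0.36974) = 8.2 × 0.63026 = 5.1681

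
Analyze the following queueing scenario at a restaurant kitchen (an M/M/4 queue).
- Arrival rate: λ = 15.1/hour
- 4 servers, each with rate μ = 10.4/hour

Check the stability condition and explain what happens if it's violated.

Stability requires ρ = λ/(cμ) < 1
ρ = 15.1/(4 × 10.4) = 15.1/41.60 = 0.3630
Since 0.3630 < 1, the system is STABLE.
The servers are busy 36.30% of the time.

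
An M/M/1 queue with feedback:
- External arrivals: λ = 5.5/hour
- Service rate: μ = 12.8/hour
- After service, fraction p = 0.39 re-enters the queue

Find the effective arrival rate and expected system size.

Effective arrival rate: λ_eff = λ/(1-p) = 5.5/(1-0.39) = 5.5/0.61 = 9.0164
ρ = λ_eff/μ = 9.0164/12.8 = 0.704406
L = ρ/(1-ρ) = 0.704406/(1-0.704406) = 2.3830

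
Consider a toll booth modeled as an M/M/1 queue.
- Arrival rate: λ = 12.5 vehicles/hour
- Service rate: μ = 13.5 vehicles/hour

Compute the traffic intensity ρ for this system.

Server utilization: ρ = λ/μ
ρ = 12.5/13.5 = 0.9259
The server is busy 92.59% of the time.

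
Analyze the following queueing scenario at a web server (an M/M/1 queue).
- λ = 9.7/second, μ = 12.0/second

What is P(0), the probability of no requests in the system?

ρ = λ/μ = 9.7/12.0 = 0.8083
P(0) = 1 - ρ = 1 - 0.8083 = 0.1917
The server is idle 19.17% of the time.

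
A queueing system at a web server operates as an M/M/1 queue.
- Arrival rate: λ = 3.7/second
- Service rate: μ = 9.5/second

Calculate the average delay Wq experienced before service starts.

First, compute utilization: ρ = λ/μ = 3.7/9.5 = 0.3895
For M/M/1: Wq = λ/(μ(μ-λ))
Wq = 3.7/(9.5 × (9.5-3.7))
Wq = 3.7/(9.5 × 5.80)
Wq = 0.06715 seconds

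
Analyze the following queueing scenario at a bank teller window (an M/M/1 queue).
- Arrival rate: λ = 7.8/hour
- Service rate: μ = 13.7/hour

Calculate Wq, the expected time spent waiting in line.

First, compute utilization: ρ = λ/μ = 7.8/13.7 = 0.5693
For M/M/1: Wq = λ/(μ(μ-λ))
Wq = 7.8/(13.7 × (13.7-7.8))
Wq = 7.8/(13.7 × 5.90)
Wq = 0.09650 hours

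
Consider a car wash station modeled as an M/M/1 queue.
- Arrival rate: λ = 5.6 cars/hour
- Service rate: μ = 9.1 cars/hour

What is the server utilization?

Server utilization: ρ = λ/μ
ρ = 5.6/9.1 = 0.6154
The server is busy 61.54% of the time.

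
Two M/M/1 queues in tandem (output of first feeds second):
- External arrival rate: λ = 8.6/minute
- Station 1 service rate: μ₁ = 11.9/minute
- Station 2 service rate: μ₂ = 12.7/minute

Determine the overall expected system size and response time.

By Jackson's theorem, each station behaves as independent M/M/1.
Station 1: ρ₁ = 8.6/11.9 = 0.7227, L₁ = ρ₁/(1-ρ₁) = λ/(μ₁-λ) = 8.6/3.30 = 2.60606
Station 2: ρ₂ = 8.6/12.7 = 0.6772, L₂ = ρ₂/(1-ρ₂) = λ/(μ₂-λ) = 8.6/4.10 = 2.09756
Total: L = L₁ + L₂ = 2.60606 + 2.09756 = 4.7036
W = L/λ = 4.7036/8.6 = 0.5469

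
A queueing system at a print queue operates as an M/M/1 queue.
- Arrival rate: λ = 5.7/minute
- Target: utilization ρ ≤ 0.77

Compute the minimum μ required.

ρ = λ/μ, so μ = λ/ρ
μ ≥ 5.7/0.77 = 7.4026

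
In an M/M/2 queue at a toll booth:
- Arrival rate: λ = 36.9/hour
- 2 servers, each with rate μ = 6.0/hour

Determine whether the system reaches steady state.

Stability requires ρ = λ/(cμ) < 1
ρ = 36.9/(2 × 6.0) = 36.9/12.00 = 3.0750
Since 3.0750 ≥ 1, the system is UNSTABLE.
Need c > λ/μ = 36.9/6.0 = 6.15.
Minimum servers needed: c = 7.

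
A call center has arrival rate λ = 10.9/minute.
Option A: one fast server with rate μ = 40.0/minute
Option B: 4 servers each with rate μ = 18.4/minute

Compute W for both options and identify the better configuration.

Option A: single server μ = 40.0 (M/M/1)
  ρ_A = 10.9/40.0 = 0.2725
  W_A = 1/(μ-λ) = 1/(40.0-10.9) = 1/29.10 = 0.03436

Option B: 4 servers μ = 18.4 (M/M/4)
  ρ_B = λ/(cμ) = 10.9/(4×18.4) = 0.1481
  Offered load a = λ/μ = cρ = 10.9/18.4 = 0.5924
  P₀ = [ Σₙ₌₀^3 aⁿ/n! + a^4/(4!(1-ρ)) ]⁻¹
  Σ = a^0/0! + a^1/1! + a^2/2! + a^3/3! = 1.0000 + 0.59239 + 0.17546 + 0.034648 = 1.8025
  a^4/(4!(1-ρ)) = 0.12315/(24 × 0.85190) = 0.006023
  P₀ = 1/(1.8025 + 0.006023) = 0.5529
  Lq = P₀·a^4·ρ / (4!(1-ρ)²) = 0.55294 × 0.12315 × 0.14810 / (24 × 0.72574) = 0.0005790
  Wq_B = Lq/λ = 0.0005790/10.9 = 0.00005312
  W_B = Wq_B + 1/μ = 0.00005312 + 0.05435 = 0.05440

Since W_A = 0.03436 < W_B = 0.05440, Option A (single fast server) has the shorter time in system.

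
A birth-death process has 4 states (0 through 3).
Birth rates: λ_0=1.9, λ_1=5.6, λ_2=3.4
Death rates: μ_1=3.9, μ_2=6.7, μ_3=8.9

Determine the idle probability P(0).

Ratios P(n)/P(0) = (λ₀···λₙ₋₁)/(μ₁···μₙ):
P(1)/P(0) = (1.9)/(3.9) = 0.48718
P(2)/P(0) = (1.9×5.6)/(3.9×6.7) = 0.40719
P(3)/P(0) = (1.9×5.6×3.4)/(3.9×6.7×8.9) = 0.15556

Normalization: ∑ P(n) = 1
P(0) × (1.0000 + 0.48718 + 0.40719 + 0.15556) = 1
P(0) × 2.0499 = 1
P(0) = 1/2.0499 = 0.4878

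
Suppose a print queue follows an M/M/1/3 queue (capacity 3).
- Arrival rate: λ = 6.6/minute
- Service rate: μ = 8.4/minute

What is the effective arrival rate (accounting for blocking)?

ρ = λ/μ = 6.6/8.4 = 0.78571
P₀ = (1-ρ)/(1-ρ^(K+1)) = (1-0.78571)/(1-0.78571^4) = 0.21429/0.61889 = 0.3462
P_K = P₀×ρ^K = 0.3462 × 0.78571^3 = 0.3462 × 0.4851 = 0.1679
λ_eff = λ(1-P_K) = 6.6 × (1 - 0.16795) = 6.6 × 0.83205 = 5.4915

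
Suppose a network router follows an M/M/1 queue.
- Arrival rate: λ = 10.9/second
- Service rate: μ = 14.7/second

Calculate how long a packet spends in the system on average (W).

First, compute utilization: ρ = λ/μ = 10.9/14.7 = 0.7415
For M/M/1: W = 1/(μ-λ)
W = 1/(14.7-10.9) = 1/3.80
W = 0.2632 seconds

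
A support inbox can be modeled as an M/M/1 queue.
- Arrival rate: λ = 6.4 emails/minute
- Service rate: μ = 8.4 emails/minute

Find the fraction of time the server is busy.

Server utilization: ρ = λ/μ
ρ = 6.4/8.4 = 0.7619
The server is busy 76.19% of the time.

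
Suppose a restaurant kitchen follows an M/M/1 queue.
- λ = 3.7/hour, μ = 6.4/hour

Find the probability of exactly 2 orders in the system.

ρ = λ/μ = 3.7/6.4 = 0.5781
P(n) = (1-ρ)ρⁿ
P(2) = (1-0.5781) × 0.5781^2
P(2) = 0.4219 × 0.3342
P(2) = 0.1410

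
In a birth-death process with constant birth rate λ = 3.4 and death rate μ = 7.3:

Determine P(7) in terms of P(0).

For constant rates: P(n)/P(0) = (λ/μ)^n
P(7)/P(0) = (3.4/7.3)^7 = 0.46575^7 = 0.004754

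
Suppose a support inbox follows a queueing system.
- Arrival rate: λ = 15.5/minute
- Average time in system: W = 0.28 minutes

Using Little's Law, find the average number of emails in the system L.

Little's Law: L = λW
L = 15.5 × 0.28 = 4.3400 emails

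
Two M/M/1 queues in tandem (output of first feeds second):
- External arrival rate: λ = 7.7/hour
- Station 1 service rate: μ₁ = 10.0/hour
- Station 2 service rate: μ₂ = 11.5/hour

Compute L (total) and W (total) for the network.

By Jackson's theorem, each station behaves as independent M/M/1.
Station 1: ρ₁ = 7.7/10.0 = 0.7700, L₁ = ρ₁/(1-ρ₁) = λ/(μ₁-λ) = 7.7/2.30 = 3.3478
Station 2: ρ₂ = 7.7/11.5 = 0.6696, L₂ = ρ₂/(1-ρ₂) = λ/(μ₂-λ) = 7.7/3.80 = 2.0263
Total: L = L₁ + L₂ = 3.3478 + 2.0263 = 5.3741
W = L/λ = 5.3741/7.7 = 0.6979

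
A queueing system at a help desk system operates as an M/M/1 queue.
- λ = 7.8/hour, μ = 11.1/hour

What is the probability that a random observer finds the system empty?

ρ = λ/μ = 7.8/11.1 = 0.7027
P(0) = 1 - ρ = 1 - 0.7027 = 0.2973
The server is idle 29.73% of the time.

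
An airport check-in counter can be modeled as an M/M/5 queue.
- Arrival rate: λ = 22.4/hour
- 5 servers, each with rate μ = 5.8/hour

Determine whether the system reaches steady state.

Stability requires ρ = λ/(cμ) < 1
ρ = 22.4/(5 × 5.8) = 22.4/29.00 = 0.7724
Since 0.7724 < 1, the system is STABLE.
The servers are busy 77.24% of the time.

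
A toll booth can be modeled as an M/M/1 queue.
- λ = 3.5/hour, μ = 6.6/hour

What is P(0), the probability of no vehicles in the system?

ρ = λ/μ = 3.5/6.6 = 0.5303
P(0) = 1 - ρ = 1 - 0.5303 = 0.4697
The server is idle 46.97% of the time.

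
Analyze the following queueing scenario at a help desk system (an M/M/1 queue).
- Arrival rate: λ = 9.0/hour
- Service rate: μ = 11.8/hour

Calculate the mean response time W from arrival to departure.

First, compute utilization: ρ = λ/μ = 9.0/11.8 = 0.7627
For M/M/1: W = 1/(μ-λ)
W = 1/(11.8-9.0) = 1/2.80
W = 0.3571 hours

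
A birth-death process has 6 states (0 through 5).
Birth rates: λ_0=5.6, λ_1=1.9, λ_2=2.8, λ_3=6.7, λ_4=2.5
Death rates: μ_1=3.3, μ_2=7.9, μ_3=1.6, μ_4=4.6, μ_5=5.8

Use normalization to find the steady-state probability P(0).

Ratios P(n)/P(0) = (λ₀···λₙ₋₁)/(μ₁···μₙ):
P(1)/P(0) = (5.6)/(3.3) = 1.6970
P(2)/P(0) = (5.6×1.9)/(3.3×7.9) = 0.4081
P(3)/P(0) = (5.6×1.9×2.8)/(3.3×7.9×1.6) = 0.7142
P(4)/P(0) = (5.6×1.9×2.8×6.7)/(3.3×7.9×1.6×4.6) = 1.0403
P(5)/P(0) = (5.6×1.9×2.8×6.7×2.5)/(3.3×7.9×1.6×4.6×5.8) = 0.4484

Normalization: ∑ P(n) = 1
P(0) × (1.0000 + 1.6970 + 0.4081 + 0.7142 + 1.0403 + 0.4484) = 1
P(0) × 5.3080 = 1
P(0) = 1/5.3080 = 0.1884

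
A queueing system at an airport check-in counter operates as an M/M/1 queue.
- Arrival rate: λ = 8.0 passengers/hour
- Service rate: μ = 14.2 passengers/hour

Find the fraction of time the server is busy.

Server utilization: ρ = λ/μ
ρ = 8.0/14.2 = 0.5634
The server is busy 56.34% of the time.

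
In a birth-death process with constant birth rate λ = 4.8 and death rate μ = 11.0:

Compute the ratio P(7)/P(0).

For constant rates: P(n)/P(0) = (λ/μ)^n
P(7)/P(0) = (4.8/11.0)^7 = 0.436364^7 = 0.003013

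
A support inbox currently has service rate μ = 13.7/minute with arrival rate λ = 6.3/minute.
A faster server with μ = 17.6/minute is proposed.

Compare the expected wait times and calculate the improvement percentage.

System 1: ρ₁ = 6.3/13.7 = 0.4599, W₁ = 1/(13.7-6.3) = 0.135135
System 2: ρ₂ = 6.3/17.6 = 0.3580, W₂ = 1/(17.6-6.3) = 0.0884956
Improvement: (W₁-W₂)/W₁ = (0.135135-0.0884956)/0.135135 = 34.51%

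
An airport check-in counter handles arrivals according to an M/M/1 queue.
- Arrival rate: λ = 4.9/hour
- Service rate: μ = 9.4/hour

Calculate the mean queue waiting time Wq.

First, compute utilization: ρ = λ/μ = 4.9/9.4 = 0.5213
For M/M/1: Wq = λ/(μ(μ-λ))
Wq = 4.9/(9.4 × (9.4-4.9))
Wq = 4.9/(9.4 × 4.50)
Wq = 0.1158 hours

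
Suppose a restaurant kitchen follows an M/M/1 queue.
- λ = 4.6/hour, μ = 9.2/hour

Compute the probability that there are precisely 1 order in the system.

ρ = λ/μ = 4.6/9.2 = 0.5000
P(n) = (1-ρ)ρⁿ
P(1) = (1-0.5000) × 0.5000^1
P(1) = 0.5000 × 0.5000
P(1) = 0.2500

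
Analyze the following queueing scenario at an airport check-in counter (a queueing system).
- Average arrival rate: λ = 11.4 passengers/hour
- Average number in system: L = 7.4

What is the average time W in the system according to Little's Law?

Little's Law: L = λW, so W = L/λ
W = 7.4/11.4 = 0.6491 hours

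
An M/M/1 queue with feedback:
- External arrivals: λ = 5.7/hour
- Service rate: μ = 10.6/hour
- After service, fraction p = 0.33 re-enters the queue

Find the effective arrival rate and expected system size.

Effective arrival rate: λ_eff = λ/(1-p) = 5.7/(1-0.33) = 5.7/0.67 = 8.5075
ρ = λ_eff/μ = 8.5075/10.6 = 0.80259
L = ρ/(1-ρ) = 0.80259/(1-0.80259) = 4.0656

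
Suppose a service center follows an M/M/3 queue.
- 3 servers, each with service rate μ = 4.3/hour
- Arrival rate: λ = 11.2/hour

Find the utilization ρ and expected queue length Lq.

Traffic intensity: ρ = λ/(cμ) = 11.2/(3×4.3) = 0.8682
Since ρ = 0.8682 < 1, system is stable.
Offered load a = λ/μ = cρ = 11.2/4.3 = 2.6047
P₀ = [ Σₙ₌₀^2 aⁿ/n! + a^3/(3!(1-ρ)) ]⁻¹
Σ = a^0/0! + a^1/1! + a^2/2! = 1.0000 + 2.6047 + 3.3921 = 6.9968
a^3/(3!(1-ρ)) = 17.6705/(6 × 0.131783) = 22.3480
P₀ = 1/(6.9968 + 22.3480) = 0.03408
Lq = P₀·a^3·ρ / (3!(1-ρ)²) = 0.034078 × 17.6705 × 0.86822 / (6 × 0.017367) = 5.0174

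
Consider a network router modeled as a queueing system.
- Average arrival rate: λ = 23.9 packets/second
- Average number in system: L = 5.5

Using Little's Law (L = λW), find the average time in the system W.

Little's Law: L = λW, so W = L/λ
W = 5.5/23.9 = 0.2301 seconds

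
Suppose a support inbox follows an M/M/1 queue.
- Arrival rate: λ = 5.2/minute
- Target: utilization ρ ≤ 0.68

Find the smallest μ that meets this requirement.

ρ = λ/μ, so μ = λ/ρ
μ ≥ 5.2/0.68 = 7.6471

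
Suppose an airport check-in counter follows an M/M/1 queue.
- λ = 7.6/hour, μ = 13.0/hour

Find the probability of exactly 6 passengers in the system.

ρ = λ/μ = 7.6/13.0 = 0.5846
P(n) = (1-ρ)ρⁿ
P(6) = (1-0.5846) × 0.5846^6
P(6) = 0.4154 × 0.03992
P(6) = 0.01658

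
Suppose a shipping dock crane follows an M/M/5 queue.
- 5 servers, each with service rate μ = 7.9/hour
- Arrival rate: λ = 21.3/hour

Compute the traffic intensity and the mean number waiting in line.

Traffic intensity: ρ = λ/(cμ) = 21.3/(5×7.9) = 0.5392
Since ρ = 0.5392 < 1, system is stable.
Offered load a = λ/μ = cρ = 21.3/7.9 = 2.6962
P₀ = [ Σₙ₌₀^4 aⁿ/n! + a^5/(5!(1-ρ)) ]⁻¹
Σ = a^0/0! + a^1/1! + a^2/2! + a^3/3! + a^4/4! = 1.00000 + 2.69620 + 3.63475 + 3.26668 + 2.20191 = 12.7995
a^5/(5!(1-ρ)) = 142.4828/(120 × 0.46076) = 2.5770
P₀ = 1/(12.7995 + 2.5770) = 0.06503
Lq = P₀·a^5·ρ / (5!(1-ρ)²) = 0.06503 × 142.4828 × 0.5392 / (120 × 0.2123) = 0.1961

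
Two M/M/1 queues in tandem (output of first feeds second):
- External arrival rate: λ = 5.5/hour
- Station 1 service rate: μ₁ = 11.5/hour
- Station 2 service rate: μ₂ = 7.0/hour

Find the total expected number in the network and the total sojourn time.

By Jackson's theorem, each station behaves as independent M/M/1.
Station 1: ρ₁ = 5.5/11.5 = 0.4783, L₁ = ρ₁/(1-ρ₁) = λ/(μ₁-λ) = 5.5/6.00 = 0.916667
Station 2: ρ₂ = 5.5/7.0 = 0.7857, L₂ = ρ₂/(1-ρ₂) = λ/(μ₂-λ) = 5.5/1.50 = 3.66667
Total: L = L₁ + L₂ = 0.916667 + 3.66667 = 4.5833
W = L/λ = 4.5833/5.5 = 0.8333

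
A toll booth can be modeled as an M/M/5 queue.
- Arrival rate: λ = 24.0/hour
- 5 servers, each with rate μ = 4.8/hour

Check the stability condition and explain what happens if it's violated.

Stability requires ρ = λ/(cμ) < 1
ρ = 24.0/(5 × 4.8) = 24.0/24.00 = 1.0000
Since 1.0000 ≥ 1, the system is UNSTABLE.
Need c > λ/μ = 24.0/4.8 = 5.00.
Minimum servers needed: c = 6.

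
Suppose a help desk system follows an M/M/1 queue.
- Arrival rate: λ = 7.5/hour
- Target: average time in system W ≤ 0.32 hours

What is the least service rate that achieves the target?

For M/M/1: W = 1/(μ-λ)
Need W ≤ 0.32, so 1/(μ-λ) ≤ 0.32
μ - λ ≥ 1/0.32 = 3.1250
μ ≥ 7.5 + 3.1250 = 10.6250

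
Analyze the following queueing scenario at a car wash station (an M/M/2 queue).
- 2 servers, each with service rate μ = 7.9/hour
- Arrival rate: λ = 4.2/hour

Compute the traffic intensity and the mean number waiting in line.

Traffic intensity: ρ = λ/(cμ) = 4.2/(2×7.9) = 0.2658
Since ρ = 0.2658 < 1, system is stable.
Offered load a = λ/μ = cρ = 4.2/7.9 = 0.5316
P₀ = [ Σₙ₌₀^1 aⁿ/n! + a^2/(2!(1-ρ)) ]⁻¹
Σ = a^0/0! + a^1/1! = 1.0000 + 0.5316 = 1.5316
a^2/(2!(1-ρ)) = 0.2826/(2 × 0.7342) = 0.1925
P₀ = 1/(1.5316 + 0.1925) = 0.5800
Lq = P₀·a^2·ρ / (2!(1-ρ)²) = 0.58000 × 0.28265 × 0.26582 / (2 × 0.53902) = 0.04042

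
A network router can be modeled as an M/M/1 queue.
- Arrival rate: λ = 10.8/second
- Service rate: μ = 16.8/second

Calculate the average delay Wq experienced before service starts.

First, compute utilization: ρ = λ/μ = 10.8/16.8 = 0.6429
For M/M/1: Wq = λ/(μ(μ-λ))
Wq = 10.8/(16.8 × (16.8-10.8))
Wq = 10.8/(16.8 × 6.00)
Wq = 0.1071 seconds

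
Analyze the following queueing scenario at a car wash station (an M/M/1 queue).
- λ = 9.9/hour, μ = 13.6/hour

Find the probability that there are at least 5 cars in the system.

ρ = λ/μ = 9.9/13.6 = 0.72794
P(N ≥ n) = ρⁿ
P(N ≥ 5) = 0.72794^5
P(N ≥ 5) = 0.2044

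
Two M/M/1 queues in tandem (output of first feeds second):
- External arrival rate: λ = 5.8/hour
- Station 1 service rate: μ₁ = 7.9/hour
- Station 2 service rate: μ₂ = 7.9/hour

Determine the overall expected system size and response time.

By Jackson's theorem, each station behaves as independent M/M/1.
Station 1: ρ₁ = 5.8/7.9 = 0.7342, L₁ = ρ₁/(1-ρ₁) = λ/(μ₁-λ) = 5.8/2.10 = 2.7619
Station 2: ρ₂ = 5.8/7.9 = 0.7342, L₂ = ρ₂/(1-ρ₂) = λ/(μ₂-λ) = 5.8/2.10 = 2.7619
Total: L = L₁ + L₂ = 2.7619 + 2.7619 = 5.5238
W = L/λ = 5.5238/5.8 = 0.9524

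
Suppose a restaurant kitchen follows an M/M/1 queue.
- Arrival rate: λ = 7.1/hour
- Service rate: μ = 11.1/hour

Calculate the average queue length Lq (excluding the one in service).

ρ = λ/μ = 7.1/11.1 = 0.6396
For M/M/1: Lq = λ²/(μ(μ-λ))
Lq = 50.41/(11.1 × 4.00)
Lq = 1.1354 orders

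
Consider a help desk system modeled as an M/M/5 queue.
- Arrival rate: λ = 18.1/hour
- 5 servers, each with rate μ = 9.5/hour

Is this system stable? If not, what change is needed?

Stability requires ρ = λ/(cμ) < 1
ρ = 18.1/(5 × 9.5) = 18.1/47.50 = 0.3811
Since 0.3811 < 1, the system is STABLE.
The servers are busy 38.11% of the time.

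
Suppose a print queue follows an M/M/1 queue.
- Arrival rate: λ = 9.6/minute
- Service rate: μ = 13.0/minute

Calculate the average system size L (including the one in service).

ρ = λ/μ = 9.6/13.0 = 0.7385
For M/M/1: L = λ/(μ-λ)
L = 9.6/(13.0-9.6) = 9.6/3.40
L = 2.8235 jobs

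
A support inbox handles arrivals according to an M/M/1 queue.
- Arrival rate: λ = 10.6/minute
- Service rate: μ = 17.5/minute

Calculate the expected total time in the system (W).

First, compute utilization: ρ = λ/μ = 10.6/17.5 = 0.6057
For M/M/1: W = 1/(μ-λ)
W = 1/(17.5-10.6) = 1/6.90
W = 0.1449 minutes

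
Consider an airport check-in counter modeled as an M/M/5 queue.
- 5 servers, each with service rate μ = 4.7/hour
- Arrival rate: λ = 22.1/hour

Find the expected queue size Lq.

Traffic intensity: ρ = λ/(cμ) = 22.1/(5×4.7) = 0.9404
Since ρ = 0.9404 < 1, system is stable.
Offered load a = λ/μ = cρ = 22.1/4.7 = 4.7021
P₀ = [ Σₙ₌₀^4 aⁿ/n! + a^5/(5!(1-ρ)) ]⁻¹
Σ = a^0/0! + a^1/1! + a^2/2! + a^3/3! + a^4/4! = 1.000000 + 4.702128 + 11.05500 + 17.32734 + 20.36885 = 54.4533
a^5/(5!(1-ρ)) = 2298.6459/(120 × 0.05957447) = 321.5368
P₀ = 1/(54.4533 + 321.5368) = 0.002660
Lq = P₀·a^5·ρ / (5!(1-ρ)²) = 0.00265964 × 2298.6459 × 0.940426 / (120 × 0.00354912) = 13.4995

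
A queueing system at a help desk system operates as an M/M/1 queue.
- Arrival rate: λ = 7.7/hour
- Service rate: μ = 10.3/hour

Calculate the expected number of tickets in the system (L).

ρ = λ/μ = 7.7/10.3 = 0.7476
For M/M/1: L = λ/(μ-λ)
L = 7.7/(10.3-7.7) = 7.7/2.60
L = 2.9615 tickets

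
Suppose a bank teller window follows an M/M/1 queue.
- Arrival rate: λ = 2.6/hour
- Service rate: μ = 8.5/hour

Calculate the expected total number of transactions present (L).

ρ = λ/μ = 2.6/8.5 = 0.3059
For M/M/1: L = λ/(μ-λ)
L = 2.6/(8.5-2.6) = 2.6/5.90
L = 0.4407 transactions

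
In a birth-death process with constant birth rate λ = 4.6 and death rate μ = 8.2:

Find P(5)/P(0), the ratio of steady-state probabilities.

For constant rates: P(n)/P(0) = (λ/μ)^n
P(5)/P(0) = (4.6/8.2)^5 = 0.560976^5 = 0.05555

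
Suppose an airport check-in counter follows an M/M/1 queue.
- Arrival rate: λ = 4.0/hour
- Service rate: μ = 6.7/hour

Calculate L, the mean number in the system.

ρ = λ/μ = 4.0/6.7 = 0.5970
For M/M/1: L = λ/(μ-λ)
L = 4.0/(6.7-4.0) = 4.0/2.70
L = 1.4815 passengers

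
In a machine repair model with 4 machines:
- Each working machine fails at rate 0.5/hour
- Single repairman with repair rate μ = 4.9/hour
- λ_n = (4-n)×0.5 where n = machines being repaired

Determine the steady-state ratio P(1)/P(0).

P(1)/P(0) = ∏_{i=0}^{1-1} λ_i/μ_{i+1}
= (4-0)×0.5/4.9
= 0.4082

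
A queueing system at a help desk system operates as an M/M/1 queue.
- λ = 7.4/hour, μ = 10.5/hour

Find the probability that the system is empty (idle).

ρ = λ/μ = 7.4/10.5 = 0.7048
P(0) = 1 - ρ = 1 - 0.7048 = 0.2952
The server is idle 29.52% of the time.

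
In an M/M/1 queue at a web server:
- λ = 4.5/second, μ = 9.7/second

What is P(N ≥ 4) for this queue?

ρ = λ/μ = 4.5/9.7 = 0.46392
P(N ≥ n) = ρⁿ
P(N ≥ 4) = 0.46392^4
P(N ≥ 4) = 0.04632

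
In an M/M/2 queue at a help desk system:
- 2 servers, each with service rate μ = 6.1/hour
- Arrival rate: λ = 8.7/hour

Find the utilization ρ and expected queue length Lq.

Traffic intensity: ρ = λ/(cμ) = 8.7/(2×6.1) = 0.7131
Since ρ = 0.7131 < 1, system is stable.
Offered load a = λ/μ = cρ = 8.7/6.1 = 1.4262
P₀ = [ Σₙ₌₀^1 aⁿ/n! + a^2/(2!(1-ρ)) ]⁻¹
Σ = a^0/0! + a^1/1! = 1.0000 + 1.4262 = 2.4262
a^2/(2!(1-ρ)) = 2.03413/(2 × 0.286885) = 3.5452
P₀ = 1/(2.4262 + 3.5452) = 0.1675
Lq = P₀·a^2·ρ / (2!(1-ρ)²) = 0.167464 × 2.03413 × 0.713115 / (2 × 0.0823031) = 1.4758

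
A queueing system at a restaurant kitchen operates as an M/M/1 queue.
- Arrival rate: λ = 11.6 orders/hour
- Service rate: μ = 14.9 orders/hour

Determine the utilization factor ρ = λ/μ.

Server utilization: ρ = λ/μ
ρ = 11.6/14.9 = 0.7785
The server is busy 77.85% of the time.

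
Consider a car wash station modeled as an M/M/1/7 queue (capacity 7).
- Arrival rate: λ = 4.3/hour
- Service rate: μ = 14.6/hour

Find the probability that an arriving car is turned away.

ρ = λ/μ = 4.3/14.6 = 0.2945
P₀ = (1-ρ)/(1-ρ^(K+1)) = (1-0.2945)/(1-0.2945^8) = 0.70550/0.99994 = 0.7055
P_K = P₀×ρ^K = 0.70554 × 0.2945^7 = 0.70554 × 0.00019213 = 0.0001356
Blocking probability = 0.01356%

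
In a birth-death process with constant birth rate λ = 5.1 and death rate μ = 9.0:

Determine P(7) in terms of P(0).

For constant rates: P(n)/P(0) = (λ/μ)^n
P(7)/P(0) = (5.1/9.0)^7 = 0.56667^7 = 0.01876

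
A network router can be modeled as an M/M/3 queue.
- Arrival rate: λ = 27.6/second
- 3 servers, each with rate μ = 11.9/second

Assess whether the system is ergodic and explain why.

Stability requires ρ = λ/(cμ) < 1
ρ = 27.6/(3 × 11.9) = 27.6/35.70 = 0.7731
Since 0.7731 < 1, the system is STABLE.
The servers are busy 77.31% of the time.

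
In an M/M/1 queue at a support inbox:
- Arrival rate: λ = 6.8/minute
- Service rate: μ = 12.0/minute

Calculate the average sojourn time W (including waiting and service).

First, compute utilization: ρ = λ/μ = 6.8/12.0 = 0.5667
For M/M/1: W = 1/(μ-λ)
W = 1/(12.0-6.8) = 1/5.20
W = 0.1923 minutes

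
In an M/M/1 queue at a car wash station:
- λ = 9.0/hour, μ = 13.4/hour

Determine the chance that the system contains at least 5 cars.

ρ = λ/μ = 9.0/13.4 = 0.67164
P(N ≥ n) = ρⁿ
P(N ≥ 5) = 0.67164^5
P(N ≥ 5) = 0.1367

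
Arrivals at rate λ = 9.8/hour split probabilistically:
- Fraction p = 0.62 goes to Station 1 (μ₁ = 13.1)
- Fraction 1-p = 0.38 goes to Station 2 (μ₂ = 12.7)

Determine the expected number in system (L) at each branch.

Effective rates: λ₁ = 9.8×0.62 = 6.076, λ₂ = 9.8×0.38 = 3.724
Station 1: ρ₁ = 6.076/13.1 = 0.4638, L₁ = ρ₁/(1-ρ₁) = 0.4638/(1-0.4638) = 0.8650
Station 2: ρ₂ = 3.724/12.7 = 0.29323, L₂ = ρ₂/(1-ρ₂) = 0.29323/(1-0.29323) = 0.4149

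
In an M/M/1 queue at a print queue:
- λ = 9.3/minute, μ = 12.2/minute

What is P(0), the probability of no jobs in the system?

ρ = λ/μ = 9.3/12.2 = 0.7623
P(0) = 1 - ρ = 1 - 0.7623 = 0.2377
The server is idle 23.77% of the time.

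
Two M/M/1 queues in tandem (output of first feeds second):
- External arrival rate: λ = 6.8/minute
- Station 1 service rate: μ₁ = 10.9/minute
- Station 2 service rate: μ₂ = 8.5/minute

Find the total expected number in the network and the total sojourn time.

By Jackson's theorem, each station behaves as independent M/M/1.
Station 1: ρ₁ = 6.8/10.9 = 0.6239, L₁ = ρ₁/(1-ρ₁) = λ/(μ₁-λ) = 6.8/4.10 = 1.6585
Station 2: ρ₂ = 6.8/8.5 = 0.8000, L₂ = ρ₂/(1-ρ₂) = λ/(μ₂-λ) = 6.8/1.70 = 4.0000
Total: L = L₁ + L₂ = 1.6585 + 4.0000 = 5.6585
W = L/λ = 5.6585/6.8 = 0.8321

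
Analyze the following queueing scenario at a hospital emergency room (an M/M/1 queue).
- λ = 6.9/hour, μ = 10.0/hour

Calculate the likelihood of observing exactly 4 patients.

ρ = λ/μ = 6.9/10.0 = 0.6900
P(n) = (1-ρ)ρⁿ
P(4) = (1-0.6900) × 0.6900^4
P(4) = 0.31000 × 0.22667
P(4) = 0.07027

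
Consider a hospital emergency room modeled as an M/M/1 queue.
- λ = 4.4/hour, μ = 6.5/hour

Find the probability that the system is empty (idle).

ρ = λ/μ = 4.4/6.5 = 0.6769
P(0) = 1 - ρ = 1 - 0.6769 = 0.3231
The server is idle 32.31% of the time.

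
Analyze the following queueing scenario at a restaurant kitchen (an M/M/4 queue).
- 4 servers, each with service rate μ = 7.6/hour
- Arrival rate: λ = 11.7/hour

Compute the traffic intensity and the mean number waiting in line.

Traffic intensity: ρ = λ/(cμ) = 11.7/(4×7.6) = 0.3849
Since ρ = 0.3849 < 1, system is stable.
Offered load a = λ/μ = cρ = 11.7/7.6 = 1.5395
P₀ = [ Σₙ₌₀^3 aⁿ/n! + a^4/(4!(1-ρ)) ]⁻¹
Σ = a^0/0! + a^1/1! + a^2/2! + a^3/3! = 1.0000 + 1.5395 + 1.1850 + 0.6081 = 4.3326
a^4/(4!(1-ρ)) = 5.6168/(24 × 0.6151) = 0.3805
P₀ = 1/(4.3326 + 0.3805) = 0.2122
Lq = P₀·a^4·ρ / (4!(1-ρ)²) = 0.2122 × 5.6168 × 0.3849 / (24 × 0.3784) = 0.05051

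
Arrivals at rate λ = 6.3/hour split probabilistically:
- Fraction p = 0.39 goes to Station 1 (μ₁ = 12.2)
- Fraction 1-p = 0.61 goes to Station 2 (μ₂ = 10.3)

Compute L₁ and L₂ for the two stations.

Effective rates: λ₁ = 6.3×0.39 = 2.457, λ₂ = 6.3×0.61 = 3.843
Station 1: ρ₁ = 2.457/12.2 = 0.2014, L₁ = ρ₁/(1-ρ₁) = 0.2014/(1-0.2014) = 0.2522
Station 2: ρ₂ = 3.843/10.3 = 0.3731, L₂ = ρ₂/(1-ρ₂) = 0.3731/(1-0.3731) = 0.5952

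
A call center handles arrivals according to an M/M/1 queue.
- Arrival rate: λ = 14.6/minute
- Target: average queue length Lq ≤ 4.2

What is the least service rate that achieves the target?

For M/M/1: Lq = λ²/(μ(μ-λ))
Need Lq ≤ 4.2, i.e. μ(μ-λ) ≥ λ²/4.2
μ² - 14.6μ - 213.16/4.2 ≥ 0  →  μ² - 14.6μ - 50.75238 ≥ 0
Quadratic formula (positive root): μ = [λ + √(λ² + 4×50.75238)]/2
Discriminant: 213.16 + 4×50.75238 = 416.1695, √416.1695 = 20.4002
μ ≥ (14.6 + 20.4002)/2 = 17.5001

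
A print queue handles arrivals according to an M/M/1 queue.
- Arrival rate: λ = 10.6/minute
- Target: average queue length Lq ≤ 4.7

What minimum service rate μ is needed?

For M/M/1: Lq = λ²/(μ(μ-λ))
Need Lq ≤ 4.7, i.e. μ(μ-λ) ≥ λ²/4.7
μ² - 10.6μ - 112.36/4.7 ≥ 0  →  μ² - 10.6μ - 23.906383 ≥ 0
Quadratic formula (positive root): μ = [λ + √(λ² + 4×23.906383)]/2
Discriminant: 112.36 + 4×23.906383 = 207.985532, √207.985532 = 14.421704
μ ≥ (10.6 + 14.421704)/2 = 12.5109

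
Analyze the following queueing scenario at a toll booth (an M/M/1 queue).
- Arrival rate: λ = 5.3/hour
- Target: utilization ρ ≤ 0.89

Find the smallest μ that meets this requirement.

ρ = λ/μ, so μ = λ/ρ
μ ≥ 5.3/0.89 = 5.9551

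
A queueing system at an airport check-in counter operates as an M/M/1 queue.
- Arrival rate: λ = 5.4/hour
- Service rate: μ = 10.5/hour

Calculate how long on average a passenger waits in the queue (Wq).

First, compute utilization: ρ = λ/μ = 5.4/10.5 = 0.5143
For M/M/1: Wq = λ/(μ(μ-λ))
Wq = 5.4/(10.5 × (10.5-5.4))
Wq = 5.4/(10.5 × 5.10)
Wq = 0.1008 hours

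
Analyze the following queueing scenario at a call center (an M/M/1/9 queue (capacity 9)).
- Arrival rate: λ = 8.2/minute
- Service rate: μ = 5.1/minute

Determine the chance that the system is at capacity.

ρ = λ/μ = 8.2/5.1 = 1.607843
P₀ = (1-ρ)/(1-ρ^(K+1)) = (1-1.607843)/(1-1.607843^10) = -0.6078/-114.4613 = 0.005310
P_K = P₀×ρ^K = 0.0053105 × 1.607843^9 = 0.0053105 × 71.8113 = 0.3814
Blocking probability = 38.14%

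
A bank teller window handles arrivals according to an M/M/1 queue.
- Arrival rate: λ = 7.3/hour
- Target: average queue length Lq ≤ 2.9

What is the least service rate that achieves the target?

For M/M/1: Lq = λ²/(μ(μ-λ))
Need Lq ≤ 2.9, i.e. μ(μ-λ) ≥ λ²/2.9
μ² - 7.3μ - 53.29/2.9 ≥ 0  →  μ² - 7.3μ - 18.37586 ≥ 0
Quadratic formula (positive root): μ = [λ + √(λ² + 4×18.37586)]/2
Discriminant: 53.29 + 4×18.37586 = 126.7934, √126.7934 = 11.26026
μ ≥ (7.3 + 11.26026)/2 = 9.2801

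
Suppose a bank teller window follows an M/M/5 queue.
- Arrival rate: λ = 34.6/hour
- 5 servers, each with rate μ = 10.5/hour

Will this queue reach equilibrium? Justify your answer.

Stability requires ρ = λ/(cμ) < 1
ρ = 34.6/(5 × 10.5) = 34.6/52.50 = 0.6590
Since 0.6590 < 1, the system is STABLE.
The servers are busy 65.90% of the time.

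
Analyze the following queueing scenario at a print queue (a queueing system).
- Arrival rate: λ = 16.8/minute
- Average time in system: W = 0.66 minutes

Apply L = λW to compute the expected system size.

Little's Law: L = λW
L = 16.8 × 0.66 = 11.0880 jobs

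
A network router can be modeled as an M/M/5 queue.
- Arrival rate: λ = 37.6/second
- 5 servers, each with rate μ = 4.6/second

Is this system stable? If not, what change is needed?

Stability requires ρ = λ/(cμ) < 1
ρ = 37.6/(5 × 4.6) = 37.6/23.00 = 1.6348
Since 1.6348 ≥ 1, the system is UNSTABLE.
Need c > λ/μ = 37.6/4.6 = 8.17.
Minimum servers needed: c = 9.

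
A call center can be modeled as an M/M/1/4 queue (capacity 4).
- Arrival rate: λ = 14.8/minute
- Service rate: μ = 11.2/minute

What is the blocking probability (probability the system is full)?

ρ = λ/μ = 14.8/11.2 = 1.3214
P₀ = (1-ρ)/(1-ρ^(K+1)) = (1-1.3214)/(1-1.3214^5) = -0.3214/-3.0288 = 0.1061
P_K = P₀×ρ^K = 0.1061 × 1.3214^4 = 0.1061 × 3.0489 = 0.3235
Blocking probability = 32.35%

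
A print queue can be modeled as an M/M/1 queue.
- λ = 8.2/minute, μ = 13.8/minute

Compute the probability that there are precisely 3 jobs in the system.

ρ = λ/μ = 8.2/13.8 = 0.5942
P(n) = (1-ρ)ρⁿ
P(3) = (1-0.5942) × 0.5942^3
P(3) = 0.4058 × 0.2098
P(3) = 0.08514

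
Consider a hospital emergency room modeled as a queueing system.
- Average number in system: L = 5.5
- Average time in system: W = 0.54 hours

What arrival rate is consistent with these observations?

Little's Law: L = λW, so λ = L/W
λ = 5.5/0.54 = 10.1852 patients/hour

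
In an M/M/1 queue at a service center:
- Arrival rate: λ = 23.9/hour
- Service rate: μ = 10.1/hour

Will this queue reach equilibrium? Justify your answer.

Stability requires ρ = λ/(cμ) < 1
ρ = 23.9/(1 × 10.1) = 23.9/10.10 = 2.3663
Since 2.3663 ≥ 1, the system is UNSTABLE.
Queue grows without bound. Need μ > λ = 23.9.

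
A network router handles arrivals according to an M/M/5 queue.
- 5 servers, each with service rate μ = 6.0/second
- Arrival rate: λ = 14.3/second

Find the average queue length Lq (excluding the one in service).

Traffic intensity: ρ = λ/(cμ) = 14.3/(5×6.0) = 0.4767
Since ρ = 0.4767 < 1, system is stable.
Offered load a = λ/μ = cρ = 14.3/6.0 = 2.3833
P₀ = [ Σₙ₌₀^4 aⁿ/n! + a^5/(5!(1-ρ)) ]⁻¹
Σ = a^0/0! + a^1/1! + a^2/2! + a^3/3! + a^4/4! = 1.00000 + 2.38333 + 2.84014 + 2.25633 + 1.34440 = 9.8242
a^5/(5!(1-ρ)) = 76.8996/(120 × 0.52333) = 1.2245
P₀ = 1/(9.8242 + 1.2245) = 0.09051
Lq = P₀·a^5·ρ / (5!(1-ρ)²) = 0.09051 × 76.8996 × 0.4767 / (120 × 0.2739) = 0.1009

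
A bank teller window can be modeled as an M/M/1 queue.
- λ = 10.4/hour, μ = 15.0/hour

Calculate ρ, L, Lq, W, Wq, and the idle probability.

Step 1: ρ = λ/μ = 10.4/15.0 = 0.6933
Step 2: L = λ/(μ-λ) = 10.4/4.60 = 2.2609
Step 3: Lq = λ²/(μ(μ-λ)) = 108.16/(15.0×4.60) = 1.5675
Step 4: W = 1/(μ-λ) = 1/4.60 = 0.21739
Step 5: Wq = λ/(μ(μ-λ)) = 10.4/(15.0×4.60) = 0.1507
Step 6: P(0) = 1-ρ = 0.3067
Verify: L = λW = 10.4×0.21739 = 2.2609 ✔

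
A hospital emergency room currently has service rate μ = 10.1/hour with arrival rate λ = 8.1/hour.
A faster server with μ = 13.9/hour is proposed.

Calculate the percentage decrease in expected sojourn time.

System 1: ρ₁ = 8.1/10.1 = 0.8020, W₁ = 1/(10.1-8.1) = 0.5000
System 2: ρ₂ = 8.1/13.9 = 0.5827, W₂ = 1/(13.9-8.1) = 0.1724
Improvement: (W₁-W₂)/W₁ = (0.5000-0.1724)/0.5000 = 65.52%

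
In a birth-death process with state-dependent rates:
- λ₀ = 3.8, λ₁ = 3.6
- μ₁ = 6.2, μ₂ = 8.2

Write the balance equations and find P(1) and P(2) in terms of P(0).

Balance equations:
State 0: λ₀P₀ = μ₁P₁ → P₁ = (λ₀/μ₁)P₀ = (3.8/6.2)P₀ = 0.6129P₀
State 1: P₂ = (λ₀λ₁)/(μ₁μ₂)P₀ = (3.8×3.6)/(6.2×8.2)P₀ = 0.2691P₀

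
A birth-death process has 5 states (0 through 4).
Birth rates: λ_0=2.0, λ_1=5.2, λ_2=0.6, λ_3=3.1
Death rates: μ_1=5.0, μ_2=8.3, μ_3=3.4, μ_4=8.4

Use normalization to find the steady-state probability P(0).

Ratios P(n)/P(0) = (λ₀···λₙ₋₁)/(μ₁···μₙ):
P(1)/P(0) = (2.0)/(5.0) = 0.4000
P(2)/P(0) = (2.0×5.2)/(5.0×8.3) = 0.2506
P(3)/P(0) = (2.0×5.2×0.6)/(5.0×8.3×3.4) = 0.04422
P(4)/P(0) = (2.0×5.2×0.6×3.1)/(5.0×8.3×3.4×8.4) = 0.01632

Normalization: ∑ P(n) = 1
P(0) × (1.0000 + 0.4000 + 0.2506 + 0.04422 + 0.01632) = 1
P(0) × 1.7111 = 1
P(0) = 1/1.7111 = 0.5844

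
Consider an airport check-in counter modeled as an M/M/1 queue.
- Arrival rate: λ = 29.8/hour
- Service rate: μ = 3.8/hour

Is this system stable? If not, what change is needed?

Stability requires ρ = λ/(cμ) < 1
ρ = 29.8/(1 × 3.8) = 29.8/3.80 = 7.8421
Since 7.8421 ≥ 1, the system is UNSTABLE.
Queue grows without bound. Need μ > λ = 29.8.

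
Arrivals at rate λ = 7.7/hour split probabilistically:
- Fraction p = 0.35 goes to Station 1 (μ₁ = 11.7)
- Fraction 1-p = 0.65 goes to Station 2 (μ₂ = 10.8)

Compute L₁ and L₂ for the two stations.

Effective rates: λ₁ = 7.7×0.35 = 2.695, λ₂ = 7.7×0.65 = 5.005
Station 1: ρ₁ = 2.695/11.7 = 0.23034, L₁ = ρ₁/(1-ρ₁) = 0.23034/(1-0.23034) = 0.2993
Station 2: ρ₂ = 5.005/10.8 = 0.46343, L₂ = ρ₂/(1-ρ₂) = 0.46343/(1-0.46343) = 0.8637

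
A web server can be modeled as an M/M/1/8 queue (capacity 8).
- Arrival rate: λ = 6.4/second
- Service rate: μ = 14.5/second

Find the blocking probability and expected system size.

ρ = λ/μ = 6.4/14.5 = 0.44138
P₀ = (1-ρ)/(1-ρ^(K+1)) = (1-0.44138)/(1-0.44138^9) = 0.55862/0.99936 = 0.5590
P_K = P₀×ρ^K = 0.55898 × 0.44138^8 = 0.55898 × 0.0014405 = 0.0008052
Blocking probability P_8 = 0.0008052 (0.08052%)
L = ρ[1 - (K+1)ρ^K + Kρ^(K+1)] / [(1-ρ)(1-ρ^(K+1))]
L = 0.44138 × (1 - 9×0.001440 + 8×0.0006358) / ((1 - 0.44138) × (1 - 0.0006358)) = 0.7844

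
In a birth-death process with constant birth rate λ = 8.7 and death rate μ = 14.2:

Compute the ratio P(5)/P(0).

For constant rates: P(n)/P(0) = (λ/μ)^n
P(5)/P(0) = (8.7/14.2)^5 = 0.61268^5 = 0.08633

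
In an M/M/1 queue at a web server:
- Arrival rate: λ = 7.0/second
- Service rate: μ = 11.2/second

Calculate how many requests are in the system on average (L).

ρ = λ/μ = 7.0/11.2 = 0.6250
For M/M/1: L = λ/(μ-λ)
L = 7.0/(11.2-7.0) = 7.0/4.20
L = 1.6667 requests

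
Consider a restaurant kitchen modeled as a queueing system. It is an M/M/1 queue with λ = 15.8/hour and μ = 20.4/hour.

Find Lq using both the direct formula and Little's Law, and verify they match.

Method 1 (direct): Lq = λ²/(μ(μ-λ)) = 249.64/(20.4 × 4.60) = 2.6603

Method 2 (Little's Law):
W = 1/(μ-λ) = 1/4.60 = 0.2173913
Wq = W - 1/μ = 0.2173913 - 0.04901961 = 0.168372
Lq = λWq = 15.8 × 0.168372 = 2.6603 ✔ (matches Method 1)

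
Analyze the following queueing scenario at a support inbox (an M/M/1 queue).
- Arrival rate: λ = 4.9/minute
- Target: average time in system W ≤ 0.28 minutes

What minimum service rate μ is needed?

For M/M/1: W = 1/(μ-λ)
Need W ≤ 0.28, so 1/(μ-λ) ≤ 0.28
μ - λ ≥ 1/0.28 = 3.5714
μ ≥ 4.9 + 3.5714 = 8.4714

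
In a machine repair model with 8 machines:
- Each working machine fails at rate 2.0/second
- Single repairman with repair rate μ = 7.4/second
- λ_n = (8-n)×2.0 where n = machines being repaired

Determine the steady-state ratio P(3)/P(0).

P(3)/P(0) = ∏_{i=0}^{3-1} λ_i/μ_{i+1}
= (8-0)×2.0/7.4 × (8-1)×2.0/7.4 × (8-2)×2.0/7.4
= 6.6334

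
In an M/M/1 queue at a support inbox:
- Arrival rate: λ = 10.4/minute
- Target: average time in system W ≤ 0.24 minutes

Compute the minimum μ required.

For M/M/1: W = 1/(μ-λ)
Need W ≤ 0.24, so 1/(μ-λ) ≤ 0.24
μ - λ ≥ 1/0.24 = 4.1667
μ ≥ 10.4 + 4.1667 = 14.5667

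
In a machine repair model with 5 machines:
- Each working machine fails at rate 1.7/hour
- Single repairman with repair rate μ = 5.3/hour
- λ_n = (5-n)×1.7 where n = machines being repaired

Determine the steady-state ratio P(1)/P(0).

P(1)/P(0) = ∏_{i=0}^{1-1} λ_i/μ_{i+1}
= (5-0)×1.7/5.3
= 1.6038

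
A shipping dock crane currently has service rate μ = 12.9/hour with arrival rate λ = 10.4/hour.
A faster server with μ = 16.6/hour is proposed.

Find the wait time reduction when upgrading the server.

System 1: ρ₁ = 10.4/12.9 = 0.8062, W₁ = 1/(12.9-10.4) = 0.40000
System 2: ρ₂ = 10.4/16.6 = 0.6265, W₂ = 1/(16.6-10.4) = 0.16129
Improvement: (W₁-W₂)/W₁ = (0.40000-0.16129)/0.40000 = 59.68%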